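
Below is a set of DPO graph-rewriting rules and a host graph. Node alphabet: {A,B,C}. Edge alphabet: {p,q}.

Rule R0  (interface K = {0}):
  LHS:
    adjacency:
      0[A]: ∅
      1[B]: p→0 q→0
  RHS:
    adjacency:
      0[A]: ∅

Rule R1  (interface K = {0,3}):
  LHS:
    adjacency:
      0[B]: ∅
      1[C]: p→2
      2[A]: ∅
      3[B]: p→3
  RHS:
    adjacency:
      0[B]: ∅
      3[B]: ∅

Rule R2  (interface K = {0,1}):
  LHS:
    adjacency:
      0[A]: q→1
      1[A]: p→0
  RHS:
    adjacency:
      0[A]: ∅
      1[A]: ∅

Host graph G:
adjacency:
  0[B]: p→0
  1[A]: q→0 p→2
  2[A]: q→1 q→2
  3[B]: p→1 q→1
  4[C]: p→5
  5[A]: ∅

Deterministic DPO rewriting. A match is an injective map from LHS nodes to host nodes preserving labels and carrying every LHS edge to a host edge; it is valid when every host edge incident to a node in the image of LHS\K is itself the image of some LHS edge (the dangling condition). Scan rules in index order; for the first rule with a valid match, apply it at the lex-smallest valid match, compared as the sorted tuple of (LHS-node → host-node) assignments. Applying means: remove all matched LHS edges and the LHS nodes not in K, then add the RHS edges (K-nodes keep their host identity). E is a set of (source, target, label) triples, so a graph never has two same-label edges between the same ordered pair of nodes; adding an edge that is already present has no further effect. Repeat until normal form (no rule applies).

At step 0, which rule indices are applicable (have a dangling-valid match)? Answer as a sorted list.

R0: 1 valid match — {0↦1, 1↦3}
R1: 1 valid match — {0↦3, 1↦4, 2↦5, 3↦0}
R2: 1 valid match — {0↦2, 1↦1}

Answer: [R0,R1,R2]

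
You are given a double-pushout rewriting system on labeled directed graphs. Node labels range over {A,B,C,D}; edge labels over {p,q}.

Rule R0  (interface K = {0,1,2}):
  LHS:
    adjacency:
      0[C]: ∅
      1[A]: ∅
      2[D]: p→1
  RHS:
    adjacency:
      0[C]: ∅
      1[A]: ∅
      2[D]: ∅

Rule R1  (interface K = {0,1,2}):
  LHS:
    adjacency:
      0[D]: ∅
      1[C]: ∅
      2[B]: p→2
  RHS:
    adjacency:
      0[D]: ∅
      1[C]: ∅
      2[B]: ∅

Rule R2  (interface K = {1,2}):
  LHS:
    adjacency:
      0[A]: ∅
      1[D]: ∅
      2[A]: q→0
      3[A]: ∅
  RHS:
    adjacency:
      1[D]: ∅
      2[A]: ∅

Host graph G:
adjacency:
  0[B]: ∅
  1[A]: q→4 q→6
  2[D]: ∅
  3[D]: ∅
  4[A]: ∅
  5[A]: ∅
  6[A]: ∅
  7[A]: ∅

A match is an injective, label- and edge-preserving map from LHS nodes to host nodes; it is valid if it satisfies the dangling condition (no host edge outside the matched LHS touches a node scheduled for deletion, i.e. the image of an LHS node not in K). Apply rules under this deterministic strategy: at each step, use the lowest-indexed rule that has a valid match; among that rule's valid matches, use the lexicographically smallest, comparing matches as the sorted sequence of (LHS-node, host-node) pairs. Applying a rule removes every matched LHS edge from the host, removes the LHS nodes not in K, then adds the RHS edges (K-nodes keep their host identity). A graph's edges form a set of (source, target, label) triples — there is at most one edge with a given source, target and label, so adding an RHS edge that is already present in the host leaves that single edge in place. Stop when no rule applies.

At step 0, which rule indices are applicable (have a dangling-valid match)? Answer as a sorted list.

Answer: [R2]

Derivation:
R0: no valid match — LHS pattern not found
R1: no valid match — LHS pattern not found
R2: 8 valid matches — {0↦4, 1↦2, 2↦1, 3↦5}, {0↦4, 1↦2, 2↦1, 3↦7}, {0↦4, 1↦3, 2↦1, 3↦5} (+5 more)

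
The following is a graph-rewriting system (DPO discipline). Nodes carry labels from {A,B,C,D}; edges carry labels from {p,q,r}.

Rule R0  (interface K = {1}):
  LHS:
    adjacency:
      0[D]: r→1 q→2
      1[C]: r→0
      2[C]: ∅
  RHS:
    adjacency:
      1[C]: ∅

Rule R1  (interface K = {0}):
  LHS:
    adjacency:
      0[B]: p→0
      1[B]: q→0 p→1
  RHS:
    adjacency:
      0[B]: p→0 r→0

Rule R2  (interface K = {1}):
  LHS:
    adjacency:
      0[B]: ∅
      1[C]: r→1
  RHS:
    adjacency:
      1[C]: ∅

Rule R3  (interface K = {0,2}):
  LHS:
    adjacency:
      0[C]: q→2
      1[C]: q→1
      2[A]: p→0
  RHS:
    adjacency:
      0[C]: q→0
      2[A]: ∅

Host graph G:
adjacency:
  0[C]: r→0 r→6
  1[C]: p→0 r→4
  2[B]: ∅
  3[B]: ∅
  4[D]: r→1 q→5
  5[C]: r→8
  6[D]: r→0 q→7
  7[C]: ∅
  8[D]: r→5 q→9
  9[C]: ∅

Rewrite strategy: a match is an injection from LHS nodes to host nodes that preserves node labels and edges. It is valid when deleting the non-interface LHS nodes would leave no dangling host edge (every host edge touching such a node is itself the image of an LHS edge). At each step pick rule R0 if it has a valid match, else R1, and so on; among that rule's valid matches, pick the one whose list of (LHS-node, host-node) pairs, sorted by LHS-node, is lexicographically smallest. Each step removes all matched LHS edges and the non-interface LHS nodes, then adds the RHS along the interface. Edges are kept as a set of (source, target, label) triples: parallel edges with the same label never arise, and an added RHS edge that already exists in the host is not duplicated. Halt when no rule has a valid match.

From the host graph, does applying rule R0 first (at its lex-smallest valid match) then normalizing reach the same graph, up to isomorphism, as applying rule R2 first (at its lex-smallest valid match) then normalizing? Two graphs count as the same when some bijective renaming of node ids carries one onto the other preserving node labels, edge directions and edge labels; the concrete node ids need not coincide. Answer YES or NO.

branch R0-first: apply at {0↦6, 1↦0, 2↦7} → |E|=8, then 3 more step(s) → NF |V|=3 |E|=1 V={0:C, 1:C, 3:B} E=1-p->0
branch R2-first: apply at {0↦2, 1↦0} → |E|=10, then 3 more step(s) → NF |V|=3 |E|=1 V={0:C, 1:C, 3:B} E=1-p->0
graphs isomorphic (equal up to label-preserving node renaming)

Answer: YES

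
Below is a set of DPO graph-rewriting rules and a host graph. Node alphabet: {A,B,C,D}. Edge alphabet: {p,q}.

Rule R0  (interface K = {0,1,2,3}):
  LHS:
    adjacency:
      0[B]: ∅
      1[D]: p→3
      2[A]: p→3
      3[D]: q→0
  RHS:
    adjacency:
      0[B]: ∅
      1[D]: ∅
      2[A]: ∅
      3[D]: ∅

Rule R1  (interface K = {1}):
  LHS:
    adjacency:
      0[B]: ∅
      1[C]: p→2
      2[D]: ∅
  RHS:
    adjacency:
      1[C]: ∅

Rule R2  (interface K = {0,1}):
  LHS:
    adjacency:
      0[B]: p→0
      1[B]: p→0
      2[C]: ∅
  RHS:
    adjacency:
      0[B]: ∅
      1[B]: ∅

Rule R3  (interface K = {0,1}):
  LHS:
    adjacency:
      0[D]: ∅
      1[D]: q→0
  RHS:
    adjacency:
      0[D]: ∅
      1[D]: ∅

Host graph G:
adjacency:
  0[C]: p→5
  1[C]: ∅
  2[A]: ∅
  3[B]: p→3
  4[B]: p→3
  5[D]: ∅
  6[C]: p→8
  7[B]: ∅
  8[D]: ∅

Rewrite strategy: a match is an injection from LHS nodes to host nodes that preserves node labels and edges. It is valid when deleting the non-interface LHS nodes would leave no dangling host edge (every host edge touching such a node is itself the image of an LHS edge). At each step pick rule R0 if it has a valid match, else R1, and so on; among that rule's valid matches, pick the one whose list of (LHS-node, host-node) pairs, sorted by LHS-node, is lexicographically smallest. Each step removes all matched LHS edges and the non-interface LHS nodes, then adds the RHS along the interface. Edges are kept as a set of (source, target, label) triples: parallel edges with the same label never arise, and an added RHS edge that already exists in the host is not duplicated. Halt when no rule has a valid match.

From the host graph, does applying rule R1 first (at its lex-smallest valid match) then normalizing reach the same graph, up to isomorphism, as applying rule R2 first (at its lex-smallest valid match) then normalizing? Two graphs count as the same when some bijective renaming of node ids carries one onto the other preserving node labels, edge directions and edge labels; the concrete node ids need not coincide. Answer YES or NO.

Answer: YES

Steps:
branch R1-first: apply at {0↦7, 1↦0, 2↦5} → |E|=3, then 2 more step(s) → NF |V|=4 |E|=0 V={1:C, 2:A, 4:B, 6:C} E=∅
branch R2-first: apply at {0↦3, 1↦4, 2↦1} → |E|=2, then 2 more step(s) → NF |V|=4 |E|=0 V={0:C, 2:A, 6:C, 7:B} E=∅
graphs isomorphic (equal up to label-preserving node renaming)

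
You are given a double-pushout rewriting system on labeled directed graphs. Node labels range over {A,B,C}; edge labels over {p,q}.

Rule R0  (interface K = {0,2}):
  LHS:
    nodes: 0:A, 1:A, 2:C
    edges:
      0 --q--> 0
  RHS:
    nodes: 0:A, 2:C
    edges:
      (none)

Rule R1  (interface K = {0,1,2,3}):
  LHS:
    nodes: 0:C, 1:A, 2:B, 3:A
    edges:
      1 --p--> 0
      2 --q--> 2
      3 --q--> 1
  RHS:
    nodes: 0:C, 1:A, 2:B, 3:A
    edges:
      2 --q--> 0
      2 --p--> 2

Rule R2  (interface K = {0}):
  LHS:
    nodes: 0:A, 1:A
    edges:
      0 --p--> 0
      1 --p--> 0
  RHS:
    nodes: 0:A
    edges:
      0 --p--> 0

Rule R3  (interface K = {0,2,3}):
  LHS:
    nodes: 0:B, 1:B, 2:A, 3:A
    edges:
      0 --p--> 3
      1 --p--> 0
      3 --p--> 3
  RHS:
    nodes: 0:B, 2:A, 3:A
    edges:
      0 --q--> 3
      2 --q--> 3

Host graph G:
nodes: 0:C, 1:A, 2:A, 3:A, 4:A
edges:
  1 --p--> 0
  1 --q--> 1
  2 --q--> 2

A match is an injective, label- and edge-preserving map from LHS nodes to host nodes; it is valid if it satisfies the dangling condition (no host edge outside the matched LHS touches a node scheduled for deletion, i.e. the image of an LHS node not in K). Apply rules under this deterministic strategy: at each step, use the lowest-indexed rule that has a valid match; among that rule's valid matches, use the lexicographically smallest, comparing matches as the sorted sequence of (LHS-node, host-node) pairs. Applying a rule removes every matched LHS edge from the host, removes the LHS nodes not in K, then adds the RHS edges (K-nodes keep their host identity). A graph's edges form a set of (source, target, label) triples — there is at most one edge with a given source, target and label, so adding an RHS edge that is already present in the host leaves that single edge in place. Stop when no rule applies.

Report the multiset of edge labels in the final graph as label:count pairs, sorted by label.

initial: |V|=5 |E|=3  E = 1-p->0 1-q->1 2-q->2
step 1: apply R0 at {0↦1, 1↦3, 2↦0}  → |V|=4 |E|=2  E = 1-p->0 2-q->2
step 2: apply R0 at {0↦2, 1↦4, 2↦0}  → |V|=3 |E|=1  E = 1-p->0
normal form: no rule applies after step 2
NF edges: [(1, 0, 'p')]

Answer: p:1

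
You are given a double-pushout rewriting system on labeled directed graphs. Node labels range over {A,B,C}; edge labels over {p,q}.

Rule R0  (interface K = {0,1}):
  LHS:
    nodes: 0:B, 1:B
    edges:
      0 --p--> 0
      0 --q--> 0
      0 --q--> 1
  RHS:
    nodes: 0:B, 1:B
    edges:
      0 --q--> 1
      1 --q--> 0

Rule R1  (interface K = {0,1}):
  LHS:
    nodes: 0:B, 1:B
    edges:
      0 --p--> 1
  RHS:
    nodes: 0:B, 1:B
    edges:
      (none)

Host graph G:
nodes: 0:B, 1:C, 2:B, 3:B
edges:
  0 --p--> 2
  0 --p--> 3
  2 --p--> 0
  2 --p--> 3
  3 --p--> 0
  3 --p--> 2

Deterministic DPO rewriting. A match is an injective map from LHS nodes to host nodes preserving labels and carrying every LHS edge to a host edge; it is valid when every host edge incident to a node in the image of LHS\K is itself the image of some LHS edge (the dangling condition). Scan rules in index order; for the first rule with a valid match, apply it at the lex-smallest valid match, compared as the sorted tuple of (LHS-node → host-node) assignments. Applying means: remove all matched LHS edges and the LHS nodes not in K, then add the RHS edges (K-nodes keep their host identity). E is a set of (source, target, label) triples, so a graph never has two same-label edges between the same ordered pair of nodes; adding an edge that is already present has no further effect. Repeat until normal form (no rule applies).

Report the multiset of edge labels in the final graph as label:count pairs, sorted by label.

[0] host  ⇒  4 nodes, 6 edges  {0-p->2 0-p->3 2-p->0 2-p->3 3-p->0 3-p->2}
[1] R1 @ {0↦0, 1↦2}  ⇒  4 nodes, 5 edges  {0-p->3 2-p->0 2-p->3 3-p->0 3-p->2}
[2] R1 @ {0↦0, 1↦3}  ⇒  4 nodes, 4 edges  {2-p->0 2-p->3 3-p->0 3-p->2}
[3] R1 @ {0↦2, 1↦0}  ⇒  4 nodes, 3 edges  {2-p->3 3-p->0 3-p->2}
[4] R1 @ {0↦2, 1↦3}  ⇒  4 nodes, 2 edges  {3-p->0 3-p->2}
[5] R1 @ {0↦3, 1↦0}  ⇒  4 nodes, 1 edges  {3-p->2}
[6] R1 @ {0↦3, 1↦2}  ⇒  4 nodes, 0 edges  {∅}
halt: no rule applies after step 6
NF edges: []

Answer: (no edges)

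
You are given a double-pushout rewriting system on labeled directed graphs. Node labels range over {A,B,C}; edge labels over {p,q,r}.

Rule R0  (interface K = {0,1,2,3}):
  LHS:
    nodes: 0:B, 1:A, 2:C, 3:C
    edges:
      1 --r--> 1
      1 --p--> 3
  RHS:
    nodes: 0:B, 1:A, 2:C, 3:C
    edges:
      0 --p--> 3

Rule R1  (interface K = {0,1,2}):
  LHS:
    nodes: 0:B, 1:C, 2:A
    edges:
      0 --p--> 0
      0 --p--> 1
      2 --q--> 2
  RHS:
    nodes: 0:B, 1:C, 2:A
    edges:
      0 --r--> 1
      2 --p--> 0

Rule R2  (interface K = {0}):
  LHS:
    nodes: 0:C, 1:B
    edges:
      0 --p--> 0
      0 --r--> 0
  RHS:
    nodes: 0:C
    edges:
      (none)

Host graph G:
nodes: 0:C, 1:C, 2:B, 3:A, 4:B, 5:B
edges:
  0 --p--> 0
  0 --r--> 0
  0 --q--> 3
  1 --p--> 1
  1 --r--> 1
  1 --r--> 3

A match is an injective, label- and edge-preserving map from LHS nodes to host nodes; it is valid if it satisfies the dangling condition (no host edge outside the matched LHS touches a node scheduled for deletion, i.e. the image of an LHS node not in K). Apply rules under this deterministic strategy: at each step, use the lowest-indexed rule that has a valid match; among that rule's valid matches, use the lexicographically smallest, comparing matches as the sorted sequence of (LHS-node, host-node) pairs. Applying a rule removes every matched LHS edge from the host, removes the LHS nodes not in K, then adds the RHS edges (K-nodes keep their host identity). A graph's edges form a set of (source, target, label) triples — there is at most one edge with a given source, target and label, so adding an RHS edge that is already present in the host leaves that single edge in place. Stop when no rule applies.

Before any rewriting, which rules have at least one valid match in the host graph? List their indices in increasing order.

Answer: [R2]

Rewrite trace:
R0: no valid match — LHS pattern not found
R1: no valid match — LHS pattern not found
R2: 6 valid matches — {0↦0, 1↦2}, {0↦0, 1↦4}, {0↦0, 1↦5} (+3 more)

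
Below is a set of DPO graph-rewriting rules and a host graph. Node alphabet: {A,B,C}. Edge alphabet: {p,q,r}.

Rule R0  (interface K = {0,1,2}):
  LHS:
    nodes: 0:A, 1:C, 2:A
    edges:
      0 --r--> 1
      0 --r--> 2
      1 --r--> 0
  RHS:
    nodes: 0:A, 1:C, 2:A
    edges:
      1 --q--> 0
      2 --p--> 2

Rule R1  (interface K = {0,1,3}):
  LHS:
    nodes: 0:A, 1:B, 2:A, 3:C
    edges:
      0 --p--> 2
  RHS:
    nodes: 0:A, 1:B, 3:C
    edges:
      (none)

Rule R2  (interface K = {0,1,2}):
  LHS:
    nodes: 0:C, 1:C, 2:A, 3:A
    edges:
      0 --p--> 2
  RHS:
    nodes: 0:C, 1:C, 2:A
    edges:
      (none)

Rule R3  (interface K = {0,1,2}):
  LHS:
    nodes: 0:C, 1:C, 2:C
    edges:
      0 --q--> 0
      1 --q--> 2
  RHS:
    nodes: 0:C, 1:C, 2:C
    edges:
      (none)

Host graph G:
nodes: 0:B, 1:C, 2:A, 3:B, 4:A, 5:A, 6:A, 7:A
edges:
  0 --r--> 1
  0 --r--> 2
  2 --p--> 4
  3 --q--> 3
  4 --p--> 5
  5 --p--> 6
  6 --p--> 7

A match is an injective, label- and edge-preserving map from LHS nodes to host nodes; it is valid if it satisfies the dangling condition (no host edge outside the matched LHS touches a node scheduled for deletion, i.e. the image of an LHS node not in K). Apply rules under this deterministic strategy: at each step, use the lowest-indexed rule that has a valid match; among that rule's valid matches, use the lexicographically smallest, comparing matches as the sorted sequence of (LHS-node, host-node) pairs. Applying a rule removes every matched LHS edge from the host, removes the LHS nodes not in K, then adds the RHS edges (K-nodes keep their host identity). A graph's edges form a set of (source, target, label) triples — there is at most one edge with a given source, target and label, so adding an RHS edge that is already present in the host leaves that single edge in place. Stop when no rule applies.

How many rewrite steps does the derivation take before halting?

Answer: 4

Rewrite trace:
initial: |V|=8 |E|=7  E = 0-r->1 0-r->2 2-p->4 3-q->3 4-p->5 5-p->6 6-p->7
step 1: apply R1 at {0↦6, 1↦0, 2↦7, 3↦1}  → |V|=7 |E|=6  E = 0-r->1 0-r->2 2-p->4 3-q->3 4-p->5 5-p->6
step 2: apply R1 at {0↦5, 1↦0, 2↦6, 3↦1}  → |V|=6 |E|=5  E = 0-r->1 0-r->2 2-p->4 3-q->3 4-p->5
step 3: apply R1 at {0↦4, 1↦0, 2↦5, 3↦1}  → |V|=5 |E|=4  E = 0-r->1 0-r->2 2-p->4 3-q->3
step 4: apply R1 at {0↦2, 1↦0, 2↦4, 3↦1}  → |V|=4 |E|=3  E = 0-r->1 0-r->2 3-q->3
halt: no rule applies after step 4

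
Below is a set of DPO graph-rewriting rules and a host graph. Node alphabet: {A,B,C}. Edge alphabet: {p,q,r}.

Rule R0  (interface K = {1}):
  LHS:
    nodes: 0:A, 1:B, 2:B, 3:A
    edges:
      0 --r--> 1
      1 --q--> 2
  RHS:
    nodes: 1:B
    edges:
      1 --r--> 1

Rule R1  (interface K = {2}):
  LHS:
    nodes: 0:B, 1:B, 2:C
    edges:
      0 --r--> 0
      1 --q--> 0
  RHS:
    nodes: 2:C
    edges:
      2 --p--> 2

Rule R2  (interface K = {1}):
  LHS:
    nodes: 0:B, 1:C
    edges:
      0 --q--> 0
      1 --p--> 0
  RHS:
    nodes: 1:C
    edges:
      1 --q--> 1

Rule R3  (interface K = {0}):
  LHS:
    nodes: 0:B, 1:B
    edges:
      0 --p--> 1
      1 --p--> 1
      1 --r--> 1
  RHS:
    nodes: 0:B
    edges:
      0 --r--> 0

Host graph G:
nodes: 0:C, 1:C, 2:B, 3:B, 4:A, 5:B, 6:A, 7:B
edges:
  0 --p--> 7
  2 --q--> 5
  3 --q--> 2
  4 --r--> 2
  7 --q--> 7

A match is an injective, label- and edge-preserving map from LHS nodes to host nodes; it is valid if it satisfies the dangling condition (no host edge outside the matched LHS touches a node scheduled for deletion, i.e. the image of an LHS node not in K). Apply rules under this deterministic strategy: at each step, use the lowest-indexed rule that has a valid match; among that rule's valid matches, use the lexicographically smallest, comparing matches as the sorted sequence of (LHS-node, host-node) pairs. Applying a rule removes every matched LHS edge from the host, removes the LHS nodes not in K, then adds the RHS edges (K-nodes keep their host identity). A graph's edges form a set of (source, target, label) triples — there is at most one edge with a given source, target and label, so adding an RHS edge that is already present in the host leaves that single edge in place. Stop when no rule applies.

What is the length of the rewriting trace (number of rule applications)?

[0] host  ⇒  8 nodes, 5 edges  {0-p->7 2-q->5 3-q->2 4-r->2 7-q->7}
[1] R0 @ {0↦4, 1↦2, 2↦5, 3↦6}  ⇒  5 nodes, 4 edges  {0-p->7 2-r->2 3-q->2 7-q->7}
[2] R1 @ {0↦2, 1↦3, 2↦0}  ⇒  3 nodes, 3 edges  {0-p->0 0-p->7 7-q->7}
[3] R2 @ {0↦7, 1↦0}  ⇒  2 nodes, 2 edges  {0-p->0 0-q->0}
halt: no rule applies after step 3

Answer: 3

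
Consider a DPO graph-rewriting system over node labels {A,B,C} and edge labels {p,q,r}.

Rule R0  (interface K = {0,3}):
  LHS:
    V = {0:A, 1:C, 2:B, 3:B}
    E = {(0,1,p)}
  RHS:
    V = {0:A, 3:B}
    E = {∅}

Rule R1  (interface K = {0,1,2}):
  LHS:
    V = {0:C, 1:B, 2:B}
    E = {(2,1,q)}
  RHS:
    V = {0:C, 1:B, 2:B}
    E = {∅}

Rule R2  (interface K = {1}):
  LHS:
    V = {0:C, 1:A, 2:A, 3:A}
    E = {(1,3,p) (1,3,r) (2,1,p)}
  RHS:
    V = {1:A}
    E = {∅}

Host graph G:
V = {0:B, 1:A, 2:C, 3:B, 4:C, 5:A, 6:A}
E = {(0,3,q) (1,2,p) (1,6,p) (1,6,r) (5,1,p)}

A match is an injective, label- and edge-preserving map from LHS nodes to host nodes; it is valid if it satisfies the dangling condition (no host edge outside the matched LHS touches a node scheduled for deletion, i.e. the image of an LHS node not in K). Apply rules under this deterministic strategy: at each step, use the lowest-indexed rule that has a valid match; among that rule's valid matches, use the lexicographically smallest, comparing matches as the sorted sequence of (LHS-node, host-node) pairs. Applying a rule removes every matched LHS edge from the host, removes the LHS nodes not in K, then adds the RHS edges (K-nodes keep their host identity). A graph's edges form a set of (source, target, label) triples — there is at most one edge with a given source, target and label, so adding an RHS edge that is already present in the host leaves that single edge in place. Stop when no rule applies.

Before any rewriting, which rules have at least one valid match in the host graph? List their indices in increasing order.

Answer: [R1,R2]

Derivation:
R0: no valid match — 2 raw matches, all fail dangling condition
R1: 2 valid matches — {0↦2, 1↦3, 2↦0}, {0↦4, 1↦3, 2↦0}
R2: 1 valid match — {0↦4, 1↦1, 2↦5, 3↦6}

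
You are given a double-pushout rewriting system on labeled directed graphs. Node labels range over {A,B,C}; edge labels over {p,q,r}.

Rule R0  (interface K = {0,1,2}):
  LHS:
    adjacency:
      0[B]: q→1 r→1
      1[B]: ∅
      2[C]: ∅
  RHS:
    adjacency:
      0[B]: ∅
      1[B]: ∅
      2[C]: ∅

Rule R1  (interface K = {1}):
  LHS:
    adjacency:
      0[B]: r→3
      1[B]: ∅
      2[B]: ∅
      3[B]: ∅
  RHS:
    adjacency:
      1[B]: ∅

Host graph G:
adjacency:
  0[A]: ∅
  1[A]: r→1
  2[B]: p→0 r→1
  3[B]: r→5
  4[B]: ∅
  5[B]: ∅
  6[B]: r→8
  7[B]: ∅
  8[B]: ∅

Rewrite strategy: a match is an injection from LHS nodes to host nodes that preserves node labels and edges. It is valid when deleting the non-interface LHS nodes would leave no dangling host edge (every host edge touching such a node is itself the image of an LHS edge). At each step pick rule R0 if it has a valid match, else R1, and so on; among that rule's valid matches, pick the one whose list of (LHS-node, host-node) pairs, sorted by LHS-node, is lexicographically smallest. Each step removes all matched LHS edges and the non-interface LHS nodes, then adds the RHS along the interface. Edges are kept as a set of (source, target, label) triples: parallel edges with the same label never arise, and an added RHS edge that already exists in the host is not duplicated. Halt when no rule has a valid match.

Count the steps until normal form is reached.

Answer: 2

Derivation:
[0] host  ⇒  9 nodes, 5 edges  {1-r->1 2-p->0 2-r->1 3-r->5 6-r->8}
[1] R1 @ {0↦3, 1↦2, 2↦4, 3↦5}  ⇒  6 nodes, 4 edges  {1-r->1 2-p->0 2-r->1 6-r->8}
[2] R1 @ {0↦6, 1↦2, 2↦7, 3↦8}  ⇒  3 nodes, 3 edges  {1-r->1 2-p->0 2-r->1}
final graph: no rule applies after step 2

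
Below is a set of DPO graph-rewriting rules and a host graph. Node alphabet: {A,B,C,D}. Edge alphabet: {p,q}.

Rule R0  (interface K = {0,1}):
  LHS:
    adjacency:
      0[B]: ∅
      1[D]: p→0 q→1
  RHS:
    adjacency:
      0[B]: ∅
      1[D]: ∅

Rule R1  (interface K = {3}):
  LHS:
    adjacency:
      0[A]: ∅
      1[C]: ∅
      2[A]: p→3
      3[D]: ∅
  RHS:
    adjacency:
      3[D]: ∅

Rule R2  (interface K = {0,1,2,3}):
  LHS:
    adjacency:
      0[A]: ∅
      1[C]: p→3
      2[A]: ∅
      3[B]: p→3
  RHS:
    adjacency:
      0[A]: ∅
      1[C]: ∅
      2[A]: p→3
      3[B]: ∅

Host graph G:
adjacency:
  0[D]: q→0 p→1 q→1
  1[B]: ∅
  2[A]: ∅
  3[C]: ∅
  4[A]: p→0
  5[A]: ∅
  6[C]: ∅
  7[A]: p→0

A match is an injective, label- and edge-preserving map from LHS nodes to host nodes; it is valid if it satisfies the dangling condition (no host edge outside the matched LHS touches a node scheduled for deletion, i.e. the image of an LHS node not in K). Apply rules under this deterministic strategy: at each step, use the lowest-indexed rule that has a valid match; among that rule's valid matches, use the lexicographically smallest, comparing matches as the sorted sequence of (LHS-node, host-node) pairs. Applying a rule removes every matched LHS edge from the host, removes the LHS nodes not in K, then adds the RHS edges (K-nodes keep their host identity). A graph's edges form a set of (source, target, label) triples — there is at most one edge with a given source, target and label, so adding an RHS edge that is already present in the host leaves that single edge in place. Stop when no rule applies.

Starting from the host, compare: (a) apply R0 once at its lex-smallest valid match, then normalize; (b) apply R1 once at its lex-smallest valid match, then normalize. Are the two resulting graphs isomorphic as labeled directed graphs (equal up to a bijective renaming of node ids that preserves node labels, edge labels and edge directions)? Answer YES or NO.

Answer: YES

Rewrite trace:
branch R0-first: apply at {0↦1, 1↦0} → |E|=3, then 2 more step(s) → NF |V|=2 |E|=1 V={0:D, 1:B} E=0-q->1
branch R1-first: apply at {0↦2, 1↦3, 2↦4, 3↦0} → |E|=4, then 2 more step(s) → NF |V|=2 |E|=1 V={0:D, 1:B} E=0-q->1
graphs isomorphic (equal up to label-preserving node renaming)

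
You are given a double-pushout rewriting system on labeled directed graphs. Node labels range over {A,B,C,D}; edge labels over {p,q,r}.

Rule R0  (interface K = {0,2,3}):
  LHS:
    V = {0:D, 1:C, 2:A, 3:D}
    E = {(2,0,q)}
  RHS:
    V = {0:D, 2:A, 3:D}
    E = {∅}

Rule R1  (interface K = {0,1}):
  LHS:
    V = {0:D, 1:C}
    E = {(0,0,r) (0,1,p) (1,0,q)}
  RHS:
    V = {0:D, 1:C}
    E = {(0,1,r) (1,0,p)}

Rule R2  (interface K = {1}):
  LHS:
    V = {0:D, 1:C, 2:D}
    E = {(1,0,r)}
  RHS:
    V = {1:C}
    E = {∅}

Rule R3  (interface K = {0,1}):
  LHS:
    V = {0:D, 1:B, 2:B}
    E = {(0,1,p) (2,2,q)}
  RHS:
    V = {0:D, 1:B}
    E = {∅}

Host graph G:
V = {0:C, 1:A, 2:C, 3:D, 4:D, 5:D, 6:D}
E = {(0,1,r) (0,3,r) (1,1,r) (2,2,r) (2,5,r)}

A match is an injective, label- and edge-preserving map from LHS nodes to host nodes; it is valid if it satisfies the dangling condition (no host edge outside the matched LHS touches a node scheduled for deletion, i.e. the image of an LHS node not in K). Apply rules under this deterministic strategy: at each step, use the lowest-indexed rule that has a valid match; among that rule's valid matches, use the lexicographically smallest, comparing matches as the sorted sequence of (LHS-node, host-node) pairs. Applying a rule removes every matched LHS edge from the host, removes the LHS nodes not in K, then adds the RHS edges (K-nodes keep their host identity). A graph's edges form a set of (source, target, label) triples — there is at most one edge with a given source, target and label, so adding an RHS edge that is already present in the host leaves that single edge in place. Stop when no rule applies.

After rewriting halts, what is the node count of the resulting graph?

Answer: 3

Derivation:
start.  V:7 E:5  edges: 0-r->1 0-r->3 1-r->1 2-r->2 2-r->5
1. fire R2 via {0↦3, 1↦0, 2↦4}  →  V:5 E:4  edges: 0-r->1 1-r->1 2-r->2 2-r->5
2. fire R2 via {0↦5, 1↦2, 2↦6}  →  V:3 E:3  edges: 0-r->1 1-r->1 2-r->2
final graph: no rule applies after step 2
NF nodes: {0:C, 1:A, 2:C}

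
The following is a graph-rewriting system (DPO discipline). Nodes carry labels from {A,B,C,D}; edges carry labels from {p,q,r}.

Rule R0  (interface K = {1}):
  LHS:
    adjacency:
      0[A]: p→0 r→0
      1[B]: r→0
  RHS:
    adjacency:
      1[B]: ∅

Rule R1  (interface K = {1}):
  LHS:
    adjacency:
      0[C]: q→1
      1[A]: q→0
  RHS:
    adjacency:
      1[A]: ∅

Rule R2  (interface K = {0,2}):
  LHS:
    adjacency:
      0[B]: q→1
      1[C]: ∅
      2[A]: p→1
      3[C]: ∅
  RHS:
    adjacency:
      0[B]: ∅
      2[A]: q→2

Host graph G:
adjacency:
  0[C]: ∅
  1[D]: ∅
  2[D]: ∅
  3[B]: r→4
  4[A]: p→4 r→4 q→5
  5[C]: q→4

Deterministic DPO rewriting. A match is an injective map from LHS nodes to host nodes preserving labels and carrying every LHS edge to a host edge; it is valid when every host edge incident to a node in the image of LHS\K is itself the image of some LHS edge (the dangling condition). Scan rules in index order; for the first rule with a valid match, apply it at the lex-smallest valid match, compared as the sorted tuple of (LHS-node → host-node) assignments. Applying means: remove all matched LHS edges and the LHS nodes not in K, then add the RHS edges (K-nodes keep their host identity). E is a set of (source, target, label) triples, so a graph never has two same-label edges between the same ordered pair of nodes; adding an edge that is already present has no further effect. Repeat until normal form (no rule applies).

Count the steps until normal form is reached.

Answer: 2

Derivation:
[0] host  ⇒  6 nodes, 5 edges  {3-r->4 4-p->4 4-r->4 4-q->5 5-q->4}
[1] R1 @ {0↦5, 1↦4}  ⇒  5 nodes, 3 edges  {3-r->4 4-p->4 4-r->4}
[2] R0 @ {0↦4, 1↦3}  ⇒  4 nodes, 0 edges  {∅}
final graph: no rule applies after step 2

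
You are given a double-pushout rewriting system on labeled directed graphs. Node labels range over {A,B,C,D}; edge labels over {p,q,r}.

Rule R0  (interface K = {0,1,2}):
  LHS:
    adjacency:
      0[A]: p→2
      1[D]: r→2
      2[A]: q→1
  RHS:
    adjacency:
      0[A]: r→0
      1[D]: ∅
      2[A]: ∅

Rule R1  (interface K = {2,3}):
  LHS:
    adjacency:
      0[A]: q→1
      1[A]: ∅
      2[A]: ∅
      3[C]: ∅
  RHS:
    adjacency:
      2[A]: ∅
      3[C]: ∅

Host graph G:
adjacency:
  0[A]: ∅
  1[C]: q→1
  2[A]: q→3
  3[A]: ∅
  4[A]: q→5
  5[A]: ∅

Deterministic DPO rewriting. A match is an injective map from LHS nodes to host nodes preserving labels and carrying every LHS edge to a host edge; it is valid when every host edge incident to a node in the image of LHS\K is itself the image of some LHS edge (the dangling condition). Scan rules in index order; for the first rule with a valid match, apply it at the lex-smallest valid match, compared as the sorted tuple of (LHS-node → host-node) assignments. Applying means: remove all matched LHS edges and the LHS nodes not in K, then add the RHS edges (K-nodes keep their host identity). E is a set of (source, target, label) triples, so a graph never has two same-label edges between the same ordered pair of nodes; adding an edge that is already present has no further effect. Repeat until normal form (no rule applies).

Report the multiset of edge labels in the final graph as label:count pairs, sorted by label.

Answer: q:1

Rewrite trace:
[0] host  ⇒  6 nodes, 3 edges  {1-q->1 2-q->3 4-q->5}
[1] R1 @ {0↦2, 1↦3, 2↦0, 3↦1}  ⇒  4 nodes, 2 edges  {1-q->1 4-q->5}
[2] R1 @ {0↦4, 1↦5, 2↦0, 3↦1}  ⇒  2 nodes, 1 edges  {1-q->1}
final graph: no rule applies after step 2
NF edges: [(1, 1, 'q')]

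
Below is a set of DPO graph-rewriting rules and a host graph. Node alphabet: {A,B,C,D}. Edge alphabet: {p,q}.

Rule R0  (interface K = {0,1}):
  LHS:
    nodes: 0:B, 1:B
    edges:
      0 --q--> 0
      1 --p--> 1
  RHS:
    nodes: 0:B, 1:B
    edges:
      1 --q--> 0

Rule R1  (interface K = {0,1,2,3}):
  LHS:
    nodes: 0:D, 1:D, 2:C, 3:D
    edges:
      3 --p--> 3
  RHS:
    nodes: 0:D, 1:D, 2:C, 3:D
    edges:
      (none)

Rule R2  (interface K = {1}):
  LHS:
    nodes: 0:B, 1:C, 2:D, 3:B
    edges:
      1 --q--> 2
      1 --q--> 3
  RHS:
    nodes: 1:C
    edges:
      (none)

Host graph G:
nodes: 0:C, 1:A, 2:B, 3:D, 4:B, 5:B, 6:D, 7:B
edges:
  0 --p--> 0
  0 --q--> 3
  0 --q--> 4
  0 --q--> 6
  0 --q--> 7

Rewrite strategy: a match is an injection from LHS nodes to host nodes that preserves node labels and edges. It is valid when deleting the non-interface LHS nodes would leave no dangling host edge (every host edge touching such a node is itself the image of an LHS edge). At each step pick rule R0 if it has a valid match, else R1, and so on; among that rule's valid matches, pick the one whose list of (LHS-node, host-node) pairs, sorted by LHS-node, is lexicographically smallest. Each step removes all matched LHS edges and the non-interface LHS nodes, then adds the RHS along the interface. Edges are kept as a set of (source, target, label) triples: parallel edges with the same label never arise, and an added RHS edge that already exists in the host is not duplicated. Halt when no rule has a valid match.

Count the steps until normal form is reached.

Answer: 2

Steps:
initial: |V|=8 |E|=5  E = 0-p->0 0-q->3 0-q->4 0-q->6 0-q->7
step 1: apply R2 at {0↦2, 1↦0, 2↦3, 3↦4}  → |V|=5 |E|=3  E = 0-p->0 0-q->6 0-q->7
step 2: apply R2 at {0↦5, 1↦0, 2↦6, 3↦7}  → |V|=2 |E|=1  E = 0-p->0
normal form: no rule applies after step 2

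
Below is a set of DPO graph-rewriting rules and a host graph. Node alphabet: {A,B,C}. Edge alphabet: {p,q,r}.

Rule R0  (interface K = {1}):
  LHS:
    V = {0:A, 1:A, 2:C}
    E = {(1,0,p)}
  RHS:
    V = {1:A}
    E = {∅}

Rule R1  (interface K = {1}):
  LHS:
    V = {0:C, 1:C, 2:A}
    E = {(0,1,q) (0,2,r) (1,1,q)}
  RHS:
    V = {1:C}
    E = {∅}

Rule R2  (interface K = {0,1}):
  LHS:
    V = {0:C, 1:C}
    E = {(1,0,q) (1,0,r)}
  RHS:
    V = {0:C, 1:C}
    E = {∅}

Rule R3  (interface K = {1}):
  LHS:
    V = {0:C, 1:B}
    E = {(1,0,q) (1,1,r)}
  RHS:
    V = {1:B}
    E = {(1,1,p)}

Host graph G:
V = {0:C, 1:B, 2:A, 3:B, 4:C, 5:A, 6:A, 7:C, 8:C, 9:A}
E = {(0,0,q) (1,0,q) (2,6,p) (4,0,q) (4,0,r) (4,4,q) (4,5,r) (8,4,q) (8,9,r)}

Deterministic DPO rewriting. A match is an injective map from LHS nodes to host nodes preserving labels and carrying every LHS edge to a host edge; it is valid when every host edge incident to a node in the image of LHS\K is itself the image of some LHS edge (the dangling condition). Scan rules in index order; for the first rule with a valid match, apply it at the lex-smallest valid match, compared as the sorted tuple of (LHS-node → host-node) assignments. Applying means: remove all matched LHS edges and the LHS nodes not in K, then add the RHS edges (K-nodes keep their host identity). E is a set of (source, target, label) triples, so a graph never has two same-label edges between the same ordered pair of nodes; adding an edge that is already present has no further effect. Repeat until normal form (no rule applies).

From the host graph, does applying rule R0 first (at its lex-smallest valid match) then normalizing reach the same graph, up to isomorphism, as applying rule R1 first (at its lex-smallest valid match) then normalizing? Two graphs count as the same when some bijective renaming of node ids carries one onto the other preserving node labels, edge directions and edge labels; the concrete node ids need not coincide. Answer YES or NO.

Answer: YES

Rewrite trace:
branch R0-first: apply at {0↦6, 1↦2, 2↦7} → |E|=8, then 2 more step(s) → NF |V|=6 |E|=3 V={0:C, 1:B, 2:A, 3:B, 4:C, 5:A} E=0-q->0 1-q->0 4-r->5
branch R1-first: apply at {0↦8, 1↦4, 2↦9} → |E|=6, then 2 more step(s) → NF |V|=6 |E|=3 V={0:C, 1:B, 2:A, 3:B, 4:C, 5:A} E=0-q->0 1-q->0 4-r->5
graphs isomorphic (equal up to label-preserving node renaming)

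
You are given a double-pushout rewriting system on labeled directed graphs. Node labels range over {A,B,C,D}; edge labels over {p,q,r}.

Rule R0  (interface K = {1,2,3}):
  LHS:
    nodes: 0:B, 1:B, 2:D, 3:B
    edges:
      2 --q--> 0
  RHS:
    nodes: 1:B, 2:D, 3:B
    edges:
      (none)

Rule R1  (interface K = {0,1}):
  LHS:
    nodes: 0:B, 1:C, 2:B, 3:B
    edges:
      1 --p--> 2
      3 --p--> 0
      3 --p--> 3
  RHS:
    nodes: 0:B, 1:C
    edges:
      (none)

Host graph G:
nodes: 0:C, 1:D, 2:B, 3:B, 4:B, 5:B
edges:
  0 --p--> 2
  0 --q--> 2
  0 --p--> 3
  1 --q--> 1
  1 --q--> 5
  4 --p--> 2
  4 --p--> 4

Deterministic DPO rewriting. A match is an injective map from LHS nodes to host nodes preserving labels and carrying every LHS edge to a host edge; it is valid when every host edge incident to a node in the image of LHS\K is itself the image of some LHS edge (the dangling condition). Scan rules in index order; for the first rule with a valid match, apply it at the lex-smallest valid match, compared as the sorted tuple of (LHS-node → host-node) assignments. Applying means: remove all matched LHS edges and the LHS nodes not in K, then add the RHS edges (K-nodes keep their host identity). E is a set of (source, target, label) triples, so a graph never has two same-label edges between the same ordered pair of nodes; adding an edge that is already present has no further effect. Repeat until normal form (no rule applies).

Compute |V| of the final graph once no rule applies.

initial: |V|=6 |E|=7  E = 0-p->2 0-q->2 0-p->3 1-q->1 1-q->5 4-p->2 4-p->4
step 1: apply R0 at {0↦5, 1↦2, 2↦1, 3↦3}  → |V|=5 |E|=6  E = 0-p->2 0-q->2 0-p->3 1-q->1 4-p->2 4-p->4
step 2: apply R1 at {0↦2, 1↦0, 2↦3, 3↦4}  → |V|=3 |E|=3  E = 0-p->2 0-q->2 1-q->1
halt: no rule applies after step 2
NF nodes: {0:C, 1:D, 2:B}

Answer: 3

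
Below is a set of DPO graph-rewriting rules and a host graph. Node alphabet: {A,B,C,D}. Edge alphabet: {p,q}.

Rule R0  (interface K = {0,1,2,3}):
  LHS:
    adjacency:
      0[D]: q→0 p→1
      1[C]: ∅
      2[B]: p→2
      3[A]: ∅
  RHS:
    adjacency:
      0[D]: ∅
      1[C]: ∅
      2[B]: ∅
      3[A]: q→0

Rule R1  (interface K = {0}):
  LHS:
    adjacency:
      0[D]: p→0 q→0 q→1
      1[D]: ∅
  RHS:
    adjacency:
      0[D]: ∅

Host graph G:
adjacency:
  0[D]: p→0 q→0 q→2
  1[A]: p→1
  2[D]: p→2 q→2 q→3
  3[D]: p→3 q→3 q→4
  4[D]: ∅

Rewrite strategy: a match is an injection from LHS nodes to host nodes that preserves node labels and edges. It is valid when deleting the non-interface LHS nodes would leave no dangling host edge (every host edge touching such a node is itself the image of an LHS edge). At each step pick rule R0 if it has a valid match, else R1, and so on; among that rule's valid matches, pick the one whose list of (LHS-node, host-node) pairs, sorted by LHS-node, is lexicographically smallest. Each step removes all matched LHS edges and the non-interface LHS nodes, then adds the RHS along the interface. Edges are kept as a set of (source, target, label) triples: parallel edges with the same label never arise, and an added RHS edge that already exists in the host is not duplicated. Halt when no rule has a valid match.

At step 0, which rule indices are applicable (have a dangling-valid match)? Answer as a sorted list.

R0: no valid match — LHS pattern not found
R1: 1 valid match — {0↦3, 1↦4}

Answer: [R1]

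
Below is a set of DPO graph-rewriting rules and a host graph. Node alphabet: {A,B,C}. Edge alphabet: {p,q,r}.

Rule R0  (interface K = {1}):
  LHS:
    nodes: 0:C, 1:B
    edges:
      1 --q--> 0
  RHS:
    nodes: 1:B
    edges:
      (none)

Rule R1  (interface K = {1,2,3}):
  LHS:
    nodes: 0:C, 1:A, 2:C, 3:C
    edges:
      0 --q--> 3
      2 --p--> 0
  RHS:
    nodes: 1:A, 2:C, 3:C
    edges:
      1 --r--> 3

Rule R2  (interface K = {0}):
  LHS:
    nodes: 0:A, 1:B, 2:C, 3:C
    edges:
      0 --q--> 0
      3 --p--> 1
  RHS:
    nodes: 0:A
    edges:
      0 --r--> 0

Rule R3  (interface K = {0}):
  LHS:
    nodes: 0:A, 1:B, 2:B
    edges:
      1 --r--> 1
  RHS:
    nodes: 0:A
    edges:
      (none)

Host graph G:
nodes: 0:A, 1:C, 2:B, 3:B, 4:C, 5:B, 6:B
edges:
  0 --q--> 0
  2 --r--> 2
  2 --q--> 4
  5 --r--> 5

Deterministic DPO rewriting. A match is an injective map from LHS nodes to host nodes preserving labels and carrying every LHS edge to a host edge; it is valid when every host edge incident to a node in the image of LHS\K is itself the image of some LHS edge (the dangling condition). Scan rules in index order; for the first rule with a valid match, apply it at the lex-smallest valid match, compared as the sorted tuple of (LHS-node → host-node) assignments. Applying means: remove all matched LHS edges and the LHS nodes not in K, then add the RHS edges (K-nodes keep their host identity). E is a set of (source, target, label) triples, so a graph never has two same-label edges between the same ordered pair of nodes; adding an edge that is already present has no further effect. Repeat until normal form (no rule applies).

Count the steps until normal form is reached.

Answer: 3

Derivation:
start.  V:7 E:4  edges: 0-q->0 2-r->2 2-q->4 5-r->5
1. fire R0 via {0↦4, 1↦2}  →  V:6 E:3  edges: 0-q->0 2-r->2 5-r->5
2. fire R3 via {0↦0, 1↦2, 2↦3}  →  V:4 E:2  edges: 0-q->0 5-r->5
3. fire R3 via {0↦0, 1↦5, 2↦6}  →  V:2 E:1  edges: 0-q->0
final graph: no rule applies after step 3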